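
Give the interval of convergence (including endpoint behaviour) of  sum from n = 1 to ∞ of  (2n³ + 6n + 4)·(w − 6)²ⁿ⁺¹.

By the ratio test, |a_{n+1}/a_n| = (2(n+1)³ + 6(n+1) + 4)/(2n³ + 6n + 4) → 1.
Writing y = (w − 6)², the series in y has radius 1, so |w − 6| < √(1) = 1 and R = 1.
Check w = 7: the terms have absolute value of order n³, which does not tend to 0, so the series diverges by the divergence test.
When w = 5, the terms do not tend to 0, so the series diverges.

(5, 7)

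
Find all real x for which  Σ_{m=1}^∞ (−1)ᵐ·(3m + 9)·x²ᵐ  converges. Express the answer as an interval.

By the ratio test, |a_{m+1}/a_m| = (3(m+1) + 9)/(3m + 9) → 1.
Since the exponent of x increases by 2 each term, convergence requires |x|² < 1, hence R = 1.
When x = 1, the m-th term does not approach 0; divergence by the term test.
Endpoint x = -1: the m-th term does not approach 0; divergence by the term test.

(-1, 1)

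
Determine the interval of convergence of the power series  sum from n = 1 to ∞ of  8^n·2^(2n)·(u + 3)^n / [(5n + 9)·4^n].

The ratio of consecutive coefficients is [(5n + 9)/(5(n+1) + 9)] · 8·4/4 → 8.
Hence the series converges for |u + 3| < 1/(8) = 1/8, so the radius of convergence is 1/8.
Endpoint u = -23/8: the terms behave like c/n; limit comparison with the harmonic series gives divergence.
When u = -25/8, an alternating series whose terms decrease to 0 in absolute value, so it converges by the Leibniz criterion.

[-25/8, -23/8)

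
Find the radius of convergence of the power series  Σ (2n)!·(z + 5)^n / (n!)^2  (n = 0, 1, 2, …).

R = 1/4

By the ratio test, |a_{n+1}/a_n| = (2n+1)·(2n+2)/(n+1)² → 4.
Hence the series converges for |z + 5| < 1/(4) = 1/4, so the radius of convergence is 1/4.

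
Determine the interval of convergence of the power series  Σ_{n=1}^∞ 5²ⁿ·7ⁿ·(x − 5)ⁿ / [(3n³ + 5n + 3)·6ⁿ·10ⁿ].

Ratio test: |a_{n+1}/a_n| = [(3n³ + 5n + 3)/(3(n+1)³ + 5(n+1) + 3)] · 25·7/(6·10) → 35/12 as n → ∞.
Convergence for |x − 5| · 35/12 < 1, i.e. |x − 5| < 12/35. So R = 12/35.
Check x = 187/35: absolute convergence follows by limit comparison with Σ 1/n³.
Endpoint x = 163/35: the terms are on the order of 1/n³, so the series converges absolutely by comparison with the p-series (p = 3 > 1).

[163/35, 187/35]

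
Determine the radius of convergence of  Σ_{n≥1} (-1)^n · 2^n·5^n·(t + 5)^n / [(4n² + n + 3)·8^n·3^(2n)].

By the ratio test, |a_{n+1}/a_n| = [(4n² + n + 3)/(4(n+1)² + (n+1) + 3)] · 2·5/(8·9) → 5/36.
The series converges when 5/36 · |t + 5| < 1, giving R = 36/5.

R = 36/5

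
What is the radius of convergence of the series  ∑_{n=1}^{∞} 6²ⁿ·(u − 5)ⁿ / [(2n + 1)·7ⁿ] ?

Apply the ratio test: |a_{n+1}| / |a_n| = [(2n + 1)/(2(n+1) + 1)] · 36/7, which tends to 36/7 as n → ∞.
Thus R = 1/(36/7) = 7/36.

R = 7/36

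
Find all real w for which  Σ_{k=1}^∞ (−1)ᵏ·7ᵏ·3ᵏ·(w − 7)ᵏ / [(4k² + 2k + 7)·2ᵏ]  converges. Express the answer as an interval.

Ratio test: |a_{k+1}/a_k| = [(4k² + 2k + 7)/(4(k+1)² + 2(k+1) + 7)] · 7·3/2 → 21/2 as k → ∞.
Hence the series converges for |w − 7| < 1/(21/2) = 2/21, so the radius of convergence is 2/21.
At w = 149/21: the terms are on the order of 1/k², so the series converges absolutely by comparison with the p-series (p = 2 > 1).
Check w = 145/21: absolute convergence follows by limit comparison with Σ 1/k².

[145/21, 149/21]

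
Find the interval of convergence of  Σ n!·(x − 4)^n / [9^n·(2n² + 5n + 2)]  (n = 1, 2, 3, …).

Ratio test: |a_{n+1}/a_n| = (n+1) · 1/9 · (2n² + 5n + 2)/(2(n+1)² + 5(n+1) + 2) → ∞ as n → ∞.
The terms grow without bound for any (x − 4) ≠ 0, so R = 0 (convergence only at x = 4).

{4}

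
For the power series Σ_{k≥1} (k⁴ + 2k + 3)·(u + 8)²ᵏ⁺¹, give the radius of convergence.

Ratio test: |a_{k+1}/a_k| = ((k+1)⁴ + 2(k+1) + 3)/(k⁴ + 2k + 3) → 1 as k → ∞.
Successive powers of (u + 8) differ by 2, so the series converges when |u + 8|² · 1 < 1, i.e. |u + 8| < √(1) = 1. So R = 1.

R = 1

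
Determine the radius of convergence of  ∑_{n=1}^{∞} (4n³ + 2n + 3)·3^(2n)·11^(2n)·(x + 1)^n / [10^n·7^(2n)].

By the ratio test, |a_{n+1}/a_n| = [(4(n+1)³ + 2(n+1) + 3)/(4n³ + 2n + 3)] · 9·121/(10·49) → 1089/490.
Convergence for |x + 1| · 1089/490 < 1, i.e. |x + 1| < 490/1089. So R = 490/1089.

R = 490/1089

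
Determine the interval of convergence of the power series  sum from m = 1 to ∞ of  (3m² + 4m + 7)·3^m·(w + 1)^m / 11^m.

Ratio test: |a_{m+1}/a_m| = [(3(m+1)² + 4(m+1) + 7)/(3m² + 4m + 7)] · 3/11 → 3/11 as m → ∞.
Convergence for |w + 1| · 3/11 < 1, i.e. |w + 1| < 11/3. So R = 11/3.
When w = 8/3, the terms have absolute value of order m², which does not tend to 0, so the series diverges by the divergence test.
At w = -14/3: the terms have absolute value of order m², which does not tend to 0, so the series diverges by the divergence test.

(-14/3, 8/3)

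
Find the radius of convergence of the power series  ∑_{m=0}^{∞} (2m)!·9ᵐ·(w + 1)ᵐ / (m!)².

By the ratio test, |a_{m+1}/a_m| = (2m+1)·(2m+2)/(m+1)² · 9 → 36.
Hence the series converges for |w + 1| < 1/(36) = 1/36, so the radius of convergence is 1/36.

R = 1/36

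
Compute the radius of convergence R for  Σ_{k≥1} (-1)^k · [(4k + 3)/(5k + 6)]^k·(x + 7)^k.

R = 5/4

Root test: |a_k|^(1/k) = (4k + 3)/(5k + 6) → 4/5.
The series converges when 4/5 · |x + 7| < 1, giving R = 5/4.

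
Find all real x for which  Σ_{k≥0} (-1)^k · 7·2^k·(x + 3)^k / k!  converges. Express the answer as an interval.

By the ratio test, |a_{k+1}/a_k| = 7/7 · 2 · 1/(k+1) → 0.
The ratio tends to 0 regardless of x, hence R = ∞.

(−∞, ∞)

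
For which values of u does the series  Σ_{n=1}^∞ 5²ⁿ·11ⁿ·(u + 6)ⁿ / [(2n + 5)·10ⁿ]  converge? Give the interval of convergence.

[-332/55, -328/55)

By the ratio test, |a_{n+1}/a_n| = [(2n + 5)/(2(n+1) + 5)] · 25·11/10 → 55/2.
Thus R = 1/(55/2) = 2/55.
When u = -328/55, the terms are asymptotic to a nonzero constant times 1/n, so the series diverges by limit comparison with Σ 1/n.
Endpoint u = -332/55: convergence follows from the alternating series test (terms decrease monotonically to 0).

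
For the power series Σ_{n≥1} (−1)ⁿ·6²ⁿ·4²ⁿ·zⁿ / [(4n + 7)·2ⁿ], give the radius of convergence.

Ratio test: |a_{n+1}/a_n| = [(4n + 7)/(4(n+1) + 7)] · 36·16/2 → 288 as n → ∞.
Thus R = 1/(288) = 1/288.

R = 1/288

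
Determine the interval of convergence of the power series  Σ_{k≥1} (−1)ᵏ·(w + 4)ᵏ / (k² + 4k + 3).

[-5, -3]

By the ratio test, |a_{k+1}/a_k| = (k² + 4k + 3)/((k+1)² + 4(k+1) + 3) → 1.
So the series converges when |w + 4| < 1 and diverges when |w + 4| > 1; R = 1.
Check w = -3: the series is dominated by a constant times Σ 1/k², which converges (p = 2 > 1).
At w = -5: the series is dominated by a constant times Σ 1/k², which converges (p = 2 > 1).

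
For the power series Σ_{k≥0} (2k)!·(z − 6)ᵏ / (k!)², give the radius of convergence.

Ratio test: |a_{k+1}/a_k| = (2k+1)·(2k+2)/(k+1)² → 4 as k → ∞.
Convergence for |z − 6| · 4 < 1, i.e. |z − 6| < 1/4. So R = 1/4.

R = 1/4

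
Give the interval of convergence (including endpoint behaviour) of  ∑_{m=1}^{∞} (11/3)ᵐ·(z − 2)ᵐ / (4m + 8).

[19/11, 25/11)

Ratio test: |a_{m+1}/a_m| = [(4m + 8)/(4(m+1) + 8)] · 11/3 → 11/3 as m → ∞.
Thus R = 1/(11/3) = 3/11.
Endpoint z = 25/11: the terms behave like c/m; limit comparison with the harmonic series gives divergence.
When z = 19/11, the terms alternate in sign and decrease monotonically to 0 in absolute value (size ~ c/m), so the alternating series test gives convergence.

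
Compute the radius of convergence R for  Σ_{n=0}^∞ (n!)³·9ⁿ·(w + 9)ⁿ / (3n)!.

Apply the ratio test: |a_{n+1}| / |a_n| = (n+1)³/[(3n+1)·(3n+2)·(3n+3)] · 9, which tends to 1/3 as n → ∞.
Convergence for |w + 9| · 1/3 < 1, i.e. |w + 9| < 3. So R = 3.

R = 3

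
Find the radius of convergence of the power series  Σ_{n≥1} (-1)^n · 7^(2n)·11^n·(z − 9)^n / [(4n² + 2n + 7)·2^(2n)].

R = 4/539

By the ratio test, |a_{n+1}/a_n| = [(4n² + 2n + 7)/(4(n+1)² + 2(n+1) + 7)] · 49·11/4 → 539/4.
Hence the series converges for |z − 9| < 1/(539/4) = 4/539, so the radius of convergence is 4/539.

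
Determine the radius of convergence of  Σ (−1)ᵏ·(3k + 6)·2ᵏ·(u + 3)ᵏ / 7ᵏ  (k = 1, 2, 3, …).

Apply the ratio test: |a_{k+1}| / |a_k| = [(3(k+1) + 6)/(3k + 6)] · 2/7, which tends to 2/7 as k → ∞.
Hence the series converges for |u + 3| < 1/(2/7) = 7/2, so the radius of convergence is 7/2.

R = 7/2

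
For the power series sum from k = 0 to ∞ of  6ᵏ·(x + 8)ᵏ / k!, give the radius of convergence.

The ratio of consecutive coefficients is 6 · 1/(k+1) → 0.
The ratio tends to 0 regardless of x, hence R = ∞.

R = ∞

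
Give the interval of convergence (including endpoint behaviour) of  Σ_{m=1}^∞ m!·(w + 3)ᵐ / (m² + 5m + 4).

Apply the ratio test: |a_{m+1}| / |a_m| = (m+1) · (m² + 5m + 4)/((m+1)² + 5(m+1) + 4), which tends to ∞ as m → ∞.
The ratio grows without bound, so the series diverges whenever (w + 3) ≠ 0; it converges only at w = -3. R = 0.

{-3}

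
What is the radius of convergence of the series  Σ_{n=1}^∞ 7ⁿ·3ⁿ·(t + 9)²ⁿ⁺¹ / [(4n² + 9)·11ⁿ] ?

R = √231/21

Ratio test: |a_{n+1}/a_n| = [(4n² + 9)/(4(n+1)² + 9)] · 7·3/11 → 21/11 as n → ∞.
Writing y = (t + 9)², the series in y has radius 11/21, so |t + 9| < √(11/21) and R = √231/21.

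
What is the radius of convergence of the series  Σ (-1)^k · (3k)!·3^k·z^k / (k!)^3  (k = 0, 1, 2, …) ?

R = 1/81

Apply the ratio test: |a_{k+1}| / |a_k| = (3k+1)·(3k+2)·(3k+3)/(k+1)³ · 3, which tends to 81 as k → ∞.
Thus R = 1/(81) = 1/81.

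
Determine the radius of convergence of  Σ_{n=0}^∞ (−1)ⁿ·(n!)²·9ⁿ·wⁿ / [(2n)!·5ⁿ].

R = 20/9

Apply the ratio test: |a_{n+1}| / |a_n| = (n+1)²/[(2n+1)·(2n+2)] · 9/5, which tends to 9/20 as n → ∞.
Hence the series converges for |w| < 1/(9/20) = 20/9, so the radius of convergence is 20/9.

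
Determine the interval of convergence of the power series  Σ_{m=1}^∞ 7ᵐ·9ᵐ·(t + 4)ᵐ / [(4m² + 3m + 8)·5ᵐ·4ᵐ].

The ratio of consecutive coefficients is [(4m² + 3m + 8)/(4(m+1)² + 3(m+1) + 8)] · 7·9/(5·4) → 63/20.
Convergence for |t + 4| · 63/20 < 1, i.e. |t + 4| < 20/63. So R = 20/63.
At t = -232/63: the series is dominated by a constant times Σ 1/m², which converges (p = 2 > 1).
Endpoint t = -272/63: the terms are on the order of 1/m², so the series converges absolutely by comparison with the p-series (p = 2 > 1).

[-272/63, -232/63]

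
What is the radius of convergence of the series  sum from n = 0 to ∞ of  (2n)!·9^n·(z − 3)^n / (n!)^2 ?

The ratio of consecutive coefficients is (2n+1)·(2n+2)/(n+1)² · 9 → 36.
Thus R = 1/(36) = 1/36.

R = 1/36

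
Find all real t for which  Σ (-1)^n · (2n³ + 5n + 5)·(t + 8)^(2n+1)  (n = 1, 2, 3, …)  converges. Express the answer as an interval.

By the ratio test, |a_{n+1}/a_n| = (2(n+1)³ + 5(n+1) + 5)/(2n³ + 5n + 5) → 1.
Successive powers of (t + 8) differ by 2, so the series converges when |t + 8|² · 1 < 1, i.e. |t + 8| < √(1) = 1. So R = 1.
Endpoint t = -7: the terms have absolute value of order n³, which does not tend to 0, so the series diverges by the divergence test.
Endpoint t = -9: the terms have absolute value of order n³, which does not tend to 0, so the series diverges by the divergence test.

(-9, -7)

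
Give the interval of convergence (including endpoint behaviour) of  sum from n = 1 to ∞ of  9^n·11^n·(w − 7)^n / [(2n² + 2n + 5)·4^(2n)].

Ratio test: |a_{n+1}/a_n| = [(2n² + 2n + 5)/(2(n+1)² + 2(n+1) + 5)] · 9·11/16 → 99/16 as n → ∞.
Thus R = 1/(99/16) = 16/99.
At w = 709/99: the series is dominated by a constant times Σ 1/n², which converges (p = 2 > 1).
At w = 677/99: the series is dominated by a constant times Σ 1/n², which converges (p = 2 > 1).

[677/99, 709/99]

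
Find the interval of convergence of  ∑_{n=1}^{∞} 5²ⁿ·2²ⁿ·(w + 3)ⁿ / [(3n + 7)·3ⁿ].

[-303/100, -297/100)

The ratio of consecutive coefficients is [(3n + 7)/(3(n+1) + 7)] · 25·4/3 → 100/3.
Thus R = 1/(100/3) = 3/100.
Endpoint w = -297/100: comparison with the harmonic series Σ 1/n shows the series diverges.
When w = -303/100, convergence follows from the alternating series test (terms decrease monotonically to 0).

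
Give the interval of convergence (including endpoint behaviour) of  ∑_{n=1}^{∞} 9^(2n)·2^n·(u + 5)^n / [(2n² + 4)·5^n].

By the ratio test, |a_{n+1}/a_n| = [(2n² + 4)/(2(n+1)² + 4)] · 81·2/5 → 162/5.
Thus R = 1/(162/5) = 5/162.
Check u = -805/162: the terms are on the order of 1/n², so the series converges absolutely by comparison with the p-series (p = 2 > 1).
Endpoint u = -815/162: the terms are on the order of 1/n², so the series converges absolutely by comparison with the p-series (p = 2 > 1).

[-815/162, -805/162]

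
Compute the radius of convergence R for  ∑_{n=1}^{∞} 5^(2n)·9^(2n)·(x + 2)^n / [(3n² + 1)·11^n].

The ratio of consecutive coefficients is [(3n² + 1)/(3(n+1)² + 1)] · 25·81/11 → 2025/11.
Thus R = 1/(2025/11) = 11/2025.

R = 11/2025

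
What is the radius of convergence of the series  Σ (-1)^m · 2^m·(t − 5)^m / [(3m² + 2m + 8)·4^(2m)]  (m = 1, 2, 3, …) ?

By the ratio test, |a_{m+1}/a_m| = [(3m² + 2m + 8)/(3(m+1)² + 2(m+1) + 8)] · 2/16 → 1/8.
Thus R = 1/(1/8) = 8.

R = 8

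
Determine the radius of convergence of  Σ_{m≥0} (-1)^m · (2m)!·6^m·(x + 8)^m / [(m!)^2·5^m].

The ratio of consecutive coefficients is (2m+1)·(2m+2)/(m+1)² · 6/5 → 24/5.
The series converges when 24/5 · |x + 8| < 1, giving R = 5/24.

R = 5/24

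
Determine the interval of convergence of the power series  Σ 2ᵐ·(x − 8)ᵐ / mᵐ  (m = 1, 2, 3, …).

Root test: |a_m|^(1/m) = 2/m → 0.
The limit is 0 for every x, so R = ∞.

(−∞, ∞)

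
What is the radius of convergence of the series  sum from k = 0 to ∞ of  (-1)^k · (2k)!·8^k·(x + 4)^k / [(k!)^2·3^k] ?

Apply the ratio test: |a_{k+1}| / |a_k| = (2k+1)·(2k+2)/(k+1)² · 8/3, which tends to 32/3 as k → ∞.
Convergence for |x + 4| · 32/3 < 1, i.e. |x + 4| < 3/32. So R = 3/32.

R = 3/32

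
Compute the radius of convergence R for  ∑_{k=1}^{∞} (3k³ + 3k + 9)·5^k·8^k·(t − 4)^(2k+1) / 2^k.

R = √5/10

Ratio test: |a_{k+1}/a_k| = [(3(k+1)³ + 3(k+1) + 9)/(3k³ + 3k + 9)] · 5·8/2 → 20 as k → ∞.
Successive powers of (t − 4) differ by 2, so the series converges when |t − 4|² · 20 < 1, i.e. |t − 4| < √(1/20). So R = √5/10.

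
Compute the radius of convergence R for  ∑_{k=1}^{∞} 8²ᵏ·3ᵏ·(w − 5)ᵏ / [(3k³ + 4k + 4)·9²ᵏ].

Ratio test: |a_{k+1}/a_k| = [(3k³ + 4k + 4)/(3(k+1)³ + 4(k+1) + 4)] · 64·3/81 → 64/27 as k → ∞.
Convergence for |w − 5| · 64/27 < 1, i.e. |w − 5| < 27/64. So R = 27/64.

R = 27/64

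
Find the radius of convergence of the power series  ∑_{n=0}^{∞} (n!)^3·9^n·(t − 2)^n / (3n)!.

Ratio test: |a_{n+1}/a_n| = (n+1)³/[(3n+1)·(3n+2)·(3n+3)] · 9 → 1/3 as n → ∞.
Hence the series converges for |t − 2| < 1/(1/3) = 3, so the radius of convergence is 3.

R = 3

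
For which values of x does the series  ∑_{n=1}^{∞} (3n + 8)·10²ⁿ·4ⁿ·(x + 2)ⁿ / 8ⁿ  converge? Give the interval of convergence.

Ratio test: |a_{n+1}/a_n| = [(3(n+1) + 8)/(3n + 8)] · 100·4/8 → 50 as n → ∞.
Convergence for |x + 2| · 50 < 1, i.e. |x + 2| < 1/50. So R = 1/50.
When x = -99/50, the n-th term does not approach 0; divergence by the term test.
Endpoint x = -101/50: the terms do not tend to 0, so the series diverges.

(-101/50, -99/50)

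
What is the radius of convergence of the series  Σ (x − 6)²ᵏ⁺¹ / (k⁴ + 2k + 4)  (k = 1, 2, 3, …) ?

R = 1

By the ratio test, |a_{k+1}/a_k| = (k⁴ + 2k + 4)/((k+1)⁴ + 2(k+1) + 4) → 1.
Writing y = (x − 6)², the series in y has radius 1, so |x − 6| < √(1) = 1 and R = 1.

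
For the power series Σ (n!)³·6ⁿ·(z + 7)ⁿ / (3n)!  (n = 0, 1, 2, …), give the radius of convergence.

R = 9/2

Ratio test: |a_{n+1}/a_n| = (n+1)³/[(3n+1)·(3n+2)·(3n+3)] · 6 → 2/9 as n → ∞.
Convergence for |z + 7| · 2/9 < 1, i.e. |z + 7| < 9/2. So R = 9/2.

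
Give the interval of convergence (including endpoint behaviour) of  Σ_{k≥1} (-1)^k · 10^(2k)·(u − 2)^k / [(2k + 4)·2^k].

The ratio of consecutive coefficients is [(2k + 4)/(2(k+1) + 4)] · 100/2 → 50.
The series converges when 50 · |u − 2| < 1, giving R = 1/50.
When u = 101/50, the terms alternate in sign and decrease monotonically to 0 in absolute value (size ~ c/k), so the alternating series test gives convergence.
At u = 99/50: comparison with the harmonic series Σ 1/k shows the series diverges.

(99/50, 101/50]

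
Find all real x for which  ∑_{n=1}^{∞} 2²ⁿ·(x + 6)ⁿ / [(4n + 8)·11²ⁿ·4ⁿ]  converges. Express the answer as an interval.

By the ratio test, |a_{n+1}/a_n| = [(4n + 8)/(4(n+1) + 8)] · 4/(121·4) → 1/121.
Thus R = 1/(1/121) = 121.
At x = 115: comparison with the harmonic series Σ 1/n shows the series diverges.
Endpoint x = -127: convergence follows from the alternating series test (terms decrease monotonically to 0).

[-127, 115)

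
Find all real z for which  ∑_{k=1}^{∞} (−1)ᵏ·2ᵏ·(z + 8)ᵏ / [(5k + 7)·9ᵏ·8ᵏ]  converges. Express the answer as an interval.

Ratio test: |a_{k+1}/a_k| = [(5k + 7)/(5(k+1) + 7)] · 2/(9·8) → 1/36 as k → ∞.
Thus R = 1/(1/36) = 36.
Endpoint z = 28: convergence follows from the alternating series test (terms decrease monotonically to 0).
At z = -44: the terms behave like c/k; limit comparison with the harmonic series gives divergence.

(-44, 28]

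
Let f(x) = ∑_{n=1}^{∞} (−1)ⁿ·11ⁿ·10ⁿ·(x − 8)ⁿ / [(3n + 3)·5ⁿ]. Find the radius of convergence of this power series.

By the ratio test, |a_{n+1}/a_n| = [(3n + 3)/(3(n+1) + 3)] · 11·10/5 → 22.
Convergence for |x − 8| · 22 < 1, i.e. |x − 8| < 1/22. So R = 1/22.

R = 1/22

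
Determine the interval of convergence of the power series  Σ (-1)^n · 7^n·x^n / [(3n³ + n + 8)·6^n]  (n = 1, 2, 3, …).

[-6/7, 6/7]

Ratio test: |a_{n+1}/a_n| = [(3n³ + n + 8)/(3(n+1)³ + (n+1) + 8)] · 7/6 → 7/6 as n → ∞.
Thus R = 1/(7/6) = 6/7.
At x = 6/7: the series is dominated by a constant times Σ 1/n³, which converges (p = 3 > 1).
Endpoint x = -6/7: the series is dominated by a constant times Σ 1/n³, which converges (p = 3 > 1).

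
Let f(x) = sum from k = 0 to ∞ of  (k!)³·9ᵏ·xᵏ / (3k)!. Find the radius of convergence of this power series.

The ratio of consecutive coefficients is (k+1)³/[(3k+1)·(3k+2)·(3k+3)] · 9 → 1/3.
The series converges when 1/3 · |x| < 1, giving R = 3.

R = 3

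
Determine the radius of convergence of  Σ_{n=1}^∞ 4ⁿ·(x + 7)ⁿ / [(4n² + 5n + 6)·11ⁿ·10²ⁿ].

The ratio of consecutive coefficients is [(4n² + 5n + 6)/(4(n+1)² + 5(n+1) + 6)] · 4/(11·100) → 1/275.
Convergence for |x + 7| · 1/275 < 1, i.e. |x + 7| < 275. So R = 275.

R = 275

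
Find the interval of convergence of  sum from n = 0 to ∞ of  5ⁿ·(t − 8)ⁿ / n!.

(−∞, ∞)

The ratio of consecutive coefficients is 5 · 1/(n+1) → 0.
Since the limit is 0 < 1 for every t, the series converges on all of ℝ and R = ∞.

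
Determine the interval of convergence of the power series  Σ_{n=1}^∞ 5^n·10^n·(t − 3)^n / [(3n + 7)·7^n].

Apply the ratio test: |a_{n+1}| / |a_n| = [(3n + 7)/(3(n+1) + 7)] · 5·10/7, which tends to 50/7 as n → ∞.
Convergence for |t − 3| · 50/7 < 1, i.e. |t − 3| < 7/50. So R = 7/50.
At t = 157/50: the terms behave like c/n; limit comparison with the harmonic series gives divergence.
Endpoint t = 143/50: the terms alternate in sign and decrease monotonically to 0 in absolute value (size ~ c/n), so the alternating series test gives convergence.

[143/50, 157/50)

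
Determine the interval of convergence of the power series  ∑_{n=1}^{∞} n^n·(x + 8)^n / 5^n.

{-8}

By the Cauchy root test, |a_n|^(1/n) = n/5 → ∞.
Since the n-th root of |a_n| is unbounded, the series converges only at x = -8; R = 0.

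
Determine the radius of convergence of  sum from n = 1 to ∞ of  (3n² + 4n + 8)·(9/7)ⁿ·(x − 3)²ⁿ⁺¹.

Apply the ratio test: |a_{n+1}| / |a_n| = [(3(n+1)² + 4(n+1) + 8)/(3n² + 4n + 8)] · 9/7, which tends to 9/7 as n → ∞.
Since the exponent of (x − 3) increases by 2 each term, convergence requires |x − 3|² < 7/9, hence R = √7/3.

R = √7/3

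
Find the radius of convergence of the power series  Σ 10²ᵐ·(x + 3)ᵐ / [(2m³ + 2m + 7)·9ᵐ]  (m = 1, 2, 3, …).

The ratio of consecutive coefficients is [(2m³ + 2m + 7)/(2(m+1)³ + 2(m+1) + 7)] · 100/9 → 100/9.
Convergence for |x + 3| · 100/9 < 1, i.e. |x + 3| < 9/100. So R = 9/100.

R = 9/100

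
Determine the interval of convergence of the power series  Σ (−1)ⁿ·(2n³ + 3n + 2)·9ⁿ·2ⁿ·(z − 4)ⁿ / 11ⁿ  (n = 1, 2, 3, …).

(61/18, 83/18)

The ratio of consecutive coefficients is [(2(n+1)³ + 3(n+1) + 2)/(2n³ + 3n + 2)] · 9·2/11 → 18/11.
Thus R = 1/(18/11) = 11/18.
At z = 83/18: the terms do not tend to 0, so the series diverges.
Check z = 61/18: the terms do not tend to 0, so the series diverges.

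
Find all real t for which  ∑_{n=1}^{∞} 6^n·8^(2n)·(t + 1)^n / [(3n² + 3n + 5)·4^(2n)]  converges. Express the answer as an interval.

[-25/24, -23/24]

Apply the ratio test: |a_{n+1}| / |a_n| = [(3n² + 3n + 5)/(3(n+1)² + 3(n+1) + 5)] · 6·64/16, which tends to 24 as n → ∞.
Convergence for |t + 1| · 24 < 1, i.e. |t + 1| < 1/24. So R = 1/24.
At t = -23/24: the terms are on the order of 1/n², so the series converges absolutely by comparison with the p-series (p = 2 > 1).
Endpoint t = -25/24: the series is dominated by a constant times Σ 1/n², which converges (p = 2 > 1).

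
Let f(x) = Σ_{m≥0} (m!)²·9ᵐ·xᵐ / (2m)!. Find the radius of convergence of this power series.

By the ratio test, |a_{m+1}/a_m| = (m+1)²/[(2m+1)·(2m+2)] · 9 → 9/4.
The series converges when 9/4 · |x| < 1, giving R = 4/9.

R = 4/9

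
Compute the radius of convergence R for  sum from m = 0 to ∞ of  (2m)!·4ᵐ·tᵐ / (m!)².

The ratio of consecutive coefficients is (2m+1)·(2m+2)/(m+1)² · 4 → 16.
The series converges when 16 · |t| < 1, giving R = 1/16.

R = 1/16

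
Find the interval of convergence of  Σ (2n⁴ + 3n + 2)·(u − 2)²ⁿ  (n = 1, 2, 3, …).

Apply the ratio test: |a_{n+1}| / |a_n| = (2(n+1)⁴ + 3(n+1) + 2)/(2n⁴ + 3n + 2), which tends to 1 as n → ∞.
Writing y = (u − 2)², the series in y has radius 1, so |u − 2| < √(1) = 1 and R = 1.
Endpoint u = 3: the terms do not tend to 0, so the series diverges.
Check u = 1: the n-th term does not approach 0; divergence by the term test.

(1, 3)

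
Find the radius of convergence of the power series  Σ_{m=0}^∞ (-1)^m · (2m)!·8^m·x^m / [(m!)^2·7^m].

R = 7/32

Apply the ratio test: |a_{m+1}| / |a_m| = (2m+1)·(2m+2)/(m+1)² · 8/7, which tends to 32/7 as m → ∞.
Hence the series converges for |x| < 1/(32/7) = 7/32, so the radius of convergence is 7/32.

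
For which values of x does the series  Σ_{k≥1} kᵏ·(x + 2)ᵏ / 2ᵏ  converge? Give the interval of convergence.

By the Cauchy root test, |a_k|^(1/k) = k/2 → ∞.
Since the k-th root of |a_k| is unbounded, the series converges only at x = -2; R = 0.

{-2}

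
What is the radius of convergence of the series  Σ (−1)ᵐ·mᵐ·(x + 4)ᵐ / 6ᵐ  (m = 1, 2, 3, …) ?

Root test: |a_m|^(1/m) = m/6 → ∞.
The root grows without bound, so R = 0 (convergence only at x = -4).

R = 0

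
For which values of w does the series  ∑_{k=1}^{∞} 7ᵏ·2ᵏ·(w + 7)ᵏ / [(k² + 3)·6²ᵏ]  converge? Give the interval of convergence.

Ratio test: |a_{k+1}/a_k| = [(k² + 3)/((k+1)² + 3)] · 7·2/36 → 7/18 as k → ∞.
The series converges when 7/18 · |w + 7| < 1, giving R = 18/7.
Endpoint w = -31/7: absolute convergence follows by limit comparison with Σ 1/k².
At w = -67/7: the terms are on the order of 1/k², so the series converges absolutely by comparison with the p-series (p = 2 > 1).

[-67/7, -31/7]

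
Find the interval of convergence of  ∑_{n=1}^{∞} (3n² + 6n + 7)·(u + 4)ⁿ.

(-5, -3)

Apply the ratio test: |a_{n+1}| / |a_n| = (3(n+1)² + 6(n+1) + 7)/(3n² + 6n + 7), which tends to 1 as n → ∞.
Convergence for |u + 4| < 1, so R = 1.
Check u = -3: the terms do not tend to 0, so the series diverges.
Check u = -5: the terms have absolute value of order n², which does not tend to 0, so the series diverges by the divergence test.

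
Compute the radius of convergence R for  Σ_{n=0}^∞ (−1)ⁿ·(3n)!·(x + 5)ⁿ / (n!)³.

R = 1/27

Apply the ratio test: |a_{n+1}| / |a_n| = (3n+1)·(3n+2)·(3n+3)/(n+1)³, which tends to 27 as n → ∞.
The series converges when 27 · |x + 5| < 1, giving R = 1/27.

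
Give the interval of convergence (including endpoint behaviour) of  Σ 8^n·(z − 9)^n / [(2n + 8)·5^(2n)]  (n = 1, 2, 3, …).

[47/8, 97/8)

By the ratio test, |a_{n+1}/a_n| = [(2n + 8)/(2(n+1) + 8)] · 8/25 → 8/25.
Convergence for |z − 9| · 8/25 < 1, i.e. |z − 9| < 25/8. So R = 25/8.
At z = 97/8: the terms behave like c/n; limit comparison with the harmonic series gives divergence.
Check z = 47/8: the terms alternate in sign and decrease monotonically to 0 in absolute value (size ~ c/n), so the alternating series test gives convergence.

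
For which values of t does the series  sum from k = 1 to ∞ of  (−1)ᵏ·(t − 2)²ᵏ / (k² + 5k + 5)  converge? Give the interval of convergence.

[1, 3]

Apply the ratio test: |a_{k+1}| / |a_k| = (k² + 5k + 5)/((k+1)² + 5(k+1) + 5), which tends to 1 as k → ∞.
Since the exponent of (t − 2) increases by 2 each term, convergence requires |t − 2|² < 1, hence R = 1.
At t = 3: the terms are on the order of 1/k², so the series converges absolutely by comparison with the p-series (p = 2 > 1).
At t = 1: absolute convergence follows by limit comparison with Σ 1/k².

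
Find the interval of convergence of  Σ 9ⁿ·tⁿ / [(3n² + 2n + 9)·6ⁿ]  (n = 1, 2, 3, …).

[-2/3, 2/3]

Apply the ratio test: |a_{n+1}| / |a_n| = [(3n² + 2n + 9)/(3(n+1)² + 2(n+1) + 9)] · 9/6, which tends to 3/2 as n → ∞.
The series converges when 3/2 · |t| < 1, giving R = 2/3.
Check t = 2/3: the terms are on the order of 1/n², so the series converges absolutely by comparison with the p-series (p = 2 > 1).
When t = -2/3, the terms are on the order of 1/n², so the series converges absolutely by comparison with the p-series (p = 2 > 1).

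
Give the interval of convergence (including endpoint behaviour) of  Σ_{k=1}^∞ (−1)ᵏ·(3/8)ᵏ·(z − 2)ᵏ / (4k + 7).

(-2/3, 14/3]

Apply the ratio test: |a_{k+1}| / |a_k| = [(4k + 7)/(4(k+1) + 7)] · 3/8, which tends to 3/8 as k → ∞.
Hence the series converges for |z − 2| < 1/(3/8) = 8/3, so the radius of convergence is 8/3.
Check z = 14/3: the terms alternate in sign and decrease monotonically to 0 in absolute value (size ~ c/k), so the alternating series test gives convergence.
Endpoint z = -2/3: the terms are asymptotic to a nonzero constant times 1/k, so the series diverges by limit comparison with Σ 1/k.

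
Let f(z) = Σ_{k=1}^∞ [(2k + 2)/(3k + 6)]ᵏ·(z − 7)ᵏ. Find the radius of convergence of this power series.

Root test: |a_k|^(1/k) = (2k + 2)/(3k + 6) → 2/3.
Convergence for |z − 7| · 2/3 < 1, i.e. |z − 7| < 3/2. So R = 3/2.

R = 3/2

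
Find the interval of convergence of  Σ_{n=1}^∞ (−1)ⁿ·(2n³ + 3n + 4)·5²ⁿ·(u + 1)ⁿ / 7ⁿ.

Ratio test: |a_{n+1}/a_n| = [(2(n+1)³ + 3(n+1) + 4)/(2n³ + 3n + 4)] · 25/7 → 25/7 as n → ∞.
Thus R = 1/(25/7) = 7/25.
At u = -18/25: the terms do not tend to 0, so the series diverges.
At u = -32/25: the n-th term does not approach 0; divergence by the term test.

(-32/25, -18/25)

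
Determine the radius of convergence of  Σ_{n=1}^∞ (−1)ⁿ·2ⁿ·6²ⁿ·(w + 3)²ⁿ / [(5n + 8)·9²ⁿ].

Apply the ratio test: |a_{n+1}| / |a_n| = [(5n + 8)/(5(n+1) + 8)] · 2·36/81, which tends to 8/9 as n → ∞.
Since the exponent of (w + 3) increases by 2 each term, convergence requires |w + 3|² < 9/8, hence R = 3√2/4.

R = 3√2/4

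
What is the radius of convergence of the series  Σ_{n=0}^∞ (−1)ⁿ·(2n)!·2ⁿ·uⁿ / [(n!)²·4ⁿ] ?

Apply the ratio test: |a_{n+1}| / |a_n| = (2n+1)·(2n+2)/(n+1)² · 2/4, which tends to 2 as n → ∞.
Hence the series converges for |u| < 1/(2) = 1/2, so the radius of convergence is 1/2.

R = 1/2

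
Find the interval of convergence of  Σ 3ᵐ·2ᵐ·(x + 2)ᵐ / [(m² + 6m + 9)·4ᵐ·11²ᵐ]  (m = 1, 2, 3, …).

[-248/3, 236/3]

The ratio of consecutive coefficients is [(m² + 6m + 9)/((m+1)² + 6(m+1) + 9)] · 3·2/(4·121) → 3/242.
The series converges when 3/242 · |x + 2| < 1, giving R = 242/3.
At x = 236/3: the series is dominated by a constant times Σ 1/m², which converges (p = 2 > 1).
At x = -248/3: the terms are on the order of 1/m², so the series converges absolutely by comparison with the p-series (p = 2 > 1).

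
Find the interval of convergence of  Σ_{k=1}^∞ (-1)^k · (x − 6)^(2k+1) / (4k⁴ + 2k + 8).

[5, 7]

By the ratio test, |a_{k+1}/a_k| = (4k⁴ + 2k + 8)/(4(k+1)⁴ + 2(k+1) + 8) → 1.
Writing y = (x − 6)², the series in y has radius 1, so |x − 6| < √(1) = 1 and R = 1.
Endpoint x = 7: the series is dominated by a constant times Σ 1/k⁴, which converges (p = 4 > 1).
Check x = 5: the series is dominated by a constant times Σ 1/k⁴, which converges (p = 4 > 1).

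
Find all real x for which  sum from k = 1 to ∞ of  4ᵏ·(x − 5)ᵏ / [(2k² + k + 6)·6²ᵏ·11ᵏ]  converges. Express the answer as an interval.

By the ratio test, |a_{k+1}/a_k| = [(2k² + k + 6)/(2(k+1)² + (k+1) + 6)] · 4/(36·11) → 1/99.
Hence the series converges for |x − 5| < 1/(1/99) = 99, so the radius of convergence is 99.
Endpoint x = 104: the series is dominated by a constant times Σ 1/k², which converges (p = 2 > 1).
When x = -94, the series is dominated by a constant times Σ 1/k², which converges (p = 2 > 1).

[-94, 104]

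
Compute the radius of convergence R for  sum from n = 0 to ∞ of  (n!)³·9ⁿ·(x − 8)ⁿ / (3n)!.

By the ratio test, |a_{n+1}/a_n| = (n+1)³/[(3n+1)·(3n+2)·(3n+3)] · 9 → 1/3.
Thus R = 1/(1/3) = 3.

R = 3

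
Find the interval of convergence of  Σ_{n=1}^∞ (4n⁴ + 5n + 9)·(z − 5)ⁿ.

Apply the ratio test: |a_{n+1}| / |a_n| = (4(n+1)⁴ + 5(n+1) + 9)/(4n⁴ + 5n + 9), which tends to 1 as n → ∞.
Convergence for |z − 5| < 1, so R = 1.
At z = 6: the terms have absolute value of order n⁴, which does not tend to 0, so the series diverges by the divergence test.
Endpoint z = 4: the terms have absolute value of order n⁴, which does not tend to 0, so the series diverges by the divergence test.

(4, 6)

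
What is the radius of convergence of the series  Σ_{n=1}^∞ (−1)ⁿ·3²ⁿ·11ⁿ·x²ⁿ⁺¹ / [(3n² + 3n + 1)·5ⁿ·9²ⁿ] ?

R = 3√55/11

The ratio of consecutive coefficients is [(3n² + 3n + 1)/(3(n+1)² + 3(n+1) + 1)] · 9·11/(5·81) → 11/45.
Successive powers of x differ by 2, so the series converges when |x|² · 11/45 < 1, i.e. |x| < √(45/11). So R = 3√55/11.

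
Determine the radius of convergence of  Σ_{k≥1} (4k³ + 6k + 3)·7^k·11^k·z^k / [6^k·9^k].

Ratio test: |a_{k+1}/a_k| = [(4(k+1)³ + 6(k+1) + 3)/(4k³ + 6k + 3)] · 7·11/(6·9) → 77/54 as k → ∞.
The series converges when 77/54 · |z| < 1, giving R = 54/77.

R = 54/77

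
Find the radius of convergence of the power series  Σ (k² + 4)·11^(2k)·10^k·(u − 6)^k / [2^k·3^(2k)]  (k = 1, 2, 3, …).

R = 9/605

Ratio test: |a_{k+1}/a_k| = [((k+1)² + 4)/(k² + 4)] · 121·10/(2·9) → 605/9 as k → ∞.
Convergence for |u − 6| · 605/9 < 1, i.e. |u − 6| < 9/605. So R = 9/605.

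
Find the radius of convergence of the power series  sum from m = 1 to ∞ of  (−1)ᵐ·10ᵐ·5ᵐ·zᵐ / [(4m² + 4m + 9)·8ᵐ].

R = 4/25

Apply the ratio test: |a_{m+1}| / |a_m| = [(4m² + 4m + 9)/(4(m+1)² + 4(m+1) + 9)] · 10·5/8, which tends to 25/4 as m → ∞.
Hence the series converges for |z| < 1/(25/4) = 4/25, so the radius of convergence is 4/25.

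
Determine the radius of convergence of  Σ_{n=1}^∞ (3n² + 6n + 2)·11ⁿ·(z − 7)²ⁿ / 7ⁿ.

R = √77/11

Ratio test: |a_{n+1}/a_n| = [(3(n+1)² + 6(n+1) + 2)/(3n² + 6n + 2)] · 11/7 → 11/7 as n → ∞.
Writing y = (z − 7)², the series in y has radius 7/11, so |z − 7| < √(7/11) and R = √77/11.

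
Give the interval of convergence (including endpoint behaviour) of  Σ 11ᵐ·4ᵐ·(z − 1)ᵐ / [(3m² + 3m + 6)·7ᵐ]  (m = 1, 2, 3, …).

[37/44, 51/44]

The ratio of consecutive coefficients is [(3m² + 3m + 6)/(3(m+1)² + 3(m+1) + 6)] · 11·4/7 → 44/7.
Thus R = 1/(44/7) = 7/44.
Endpoint z = 51/44: absolute convergence follows by limit comparison with Σ 1/m².
Endpoint z = 37/44: the series is dominated by a constant times Σ 1/m², which converges (p = 2 > 1).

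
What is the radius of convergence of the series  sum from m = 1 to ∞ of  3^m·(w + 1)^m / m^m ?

Applying the root test, |a_m|^(1/m) = 3/m → 0.
The limit is 0 for every w, so R = ∞.

R = ∞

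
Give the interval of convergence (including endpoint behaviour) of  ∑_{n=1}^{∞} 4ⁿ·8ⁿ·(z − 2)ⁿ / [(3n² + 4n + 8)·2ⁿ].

[31/16, 33/16]

The ratio of consecutive coefficients is [(3n² + 4n + 8)/(3(n+1)² + 4(n+1) + 8)] · 4·8/2 → 16.
Thus R = 1/(16) = 1/16.
Check z = 33/16: the terms are on the order of 1/n², so the series converges absolutely by comparison with the p-series (p = 2 > 1).
When z = 31/16, absolute convergence follows by limit comparison with Σ 1/n².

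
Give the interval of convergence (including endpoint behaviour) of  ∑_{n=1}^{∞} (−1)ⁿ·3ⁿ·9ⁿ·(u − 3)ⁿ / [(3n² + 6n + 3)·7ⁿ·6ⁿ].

Apply the ratio test: |a_{n+1}| / |a_n| = [(3n² + 6n + 3)/(3(n+1)² + 6(n+1) + 3)] · 3·9/(7·6), which tends to 9/14 as n → ∞.
The series converges when 9/14 · |u − 3| < 1, giving R = 14/9.
When u = 41/9, the series is dominated by a constant times Σ 1/n², which converges (p = 2 > 1).
At u = 13/9: absolute convergence follows by limit comparison with Σ 1/n².

[13/9, 41/9]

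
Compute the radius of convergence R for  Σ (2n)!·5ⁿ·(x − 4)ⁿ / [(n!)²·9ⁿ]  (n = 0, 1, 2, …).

R = 9/20

By the ratio test, |a_{n+1}/a_n| = (2n+1)·(2n+2)/(n+1)² · 5/9 → 20/9.
Convergence for |x − 4| · 20/9 < 1, i.e. |x − 4| < 9/20. So R = 9/20.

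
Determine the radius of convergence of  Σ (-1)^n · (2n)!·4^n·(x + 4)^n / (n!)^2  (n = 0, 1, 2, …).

R = 1/16

By the ratio test, |a_{n+1}/a_n| = (2n+1)·(2n+2)/(n+1)² · 4 → 16.
Thus R = 1/(16) = 1/16.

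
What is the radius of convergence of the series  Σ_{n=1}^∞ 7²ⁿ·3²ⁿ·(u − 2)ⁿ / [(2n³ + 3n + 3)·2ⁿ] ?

Apply the ratio test: |a_{n+1}| / |a_n| = [(2n³ + 3n + 3)/(2(n+1)³ + 3(n+1) + 3)] · 49·9/2, which tends to 441/2 as n → ∞.
The series converges when 441/2 · |u − 2| < 1, giving R = 2/441.

R = 2/441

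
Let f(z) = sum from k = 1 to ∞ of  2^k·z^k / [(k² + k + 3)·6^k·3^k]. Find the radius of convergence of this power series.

R = 9

Ratio test: |a_{k+1}/a_k| = [(k² + k + 3)/((k+1)² + (k+1) + 3)] · 2/(6·3) → 1/9 as k → ∞.
The series converges when 1/9 · |z| < 1, giving R = 9.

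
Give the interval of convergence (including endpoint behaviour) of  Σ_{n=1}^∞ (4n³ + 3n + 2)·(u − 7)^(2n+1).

Apply the ratio test: |a_{n+1}| / |a_n| = (4(n+1)³ + 3(n+1) + 2)/(4n³ + 3n + 2), which tends to 1 as n → ∞.
Since the exponent of (u − 7) increases by 2 each term, convergence requires |u − 7|² < 1, hence R = 1.
Check u = 8: the n-th term does not approach 0; divergence by the term test.
At u = 6: the n-th term does not approach 0; divergence by the term test.

(6, 8)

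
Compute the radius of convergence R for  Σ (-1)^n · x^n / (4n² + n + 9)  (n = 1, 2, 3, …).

The ratio of consecutive coefficients is (4n² + n + 9)/(4(n+1)² + (n+1) + 9) → 1.
So the series converges when |x| < 1 and diverges when |x| > 1; R = 1.

R = 1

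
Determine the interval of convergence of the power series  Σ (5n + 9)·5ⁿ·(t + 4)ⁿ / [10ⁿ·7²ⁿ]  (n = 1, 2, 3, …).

(-102, 94)

Apply the ratio test: |a_{n+1}| / |a_n| = [(5(n+1) + 9)/(5n + 9)] · 5/(10·49), which tends to 1/98 as n → ∞.
Hence the series converges for |t + 4| < 1/(1/98) = 98, so the radius of convergence is 98.
Endpoint t = 94: the terms do not tend to 0, so the series diverges.
At t = -102: the terms have absolute value of order n, which does not tend to 0, so the series diverges by the divergence test.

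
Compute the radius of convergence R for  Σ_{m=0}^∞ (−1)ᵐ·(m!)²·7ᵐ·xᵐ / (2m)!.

R = 4/7

Apply the ratio test: |a_{m+1}| / |a_m| = (m+1)²/[(2m+1)·(2m+2)] · 7, which tends to 7/4 as m → ∞.
Convergence for |x| · 7/4 < 1, i.e. |x| < 4/7. So R = 4/7.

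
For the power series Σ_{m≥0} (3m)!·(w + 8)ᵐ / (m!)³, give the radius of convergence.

Apply the ratio test: |a_{m+1}| / |a_m| = (3m+1)·(3m+2)·(3m+3)/(m+1)³, which tends to 27 as m → ∞.
Thus R = 1/(27) = 1/27.

R = 1/27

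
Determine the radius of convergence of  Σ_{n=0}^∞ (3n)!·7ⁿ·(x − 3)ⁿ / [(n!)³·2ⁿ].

By the ratio test, |a_{n+1}/a_n| = (3n+1)·(3n+2)·(3n+3)/(n+1)³ · 7/2 → 189/2.
Hence the series converges for |x − 3| < 1/(189/2) = 2/189, so the radius of convergence is 2/189.

R = 2/189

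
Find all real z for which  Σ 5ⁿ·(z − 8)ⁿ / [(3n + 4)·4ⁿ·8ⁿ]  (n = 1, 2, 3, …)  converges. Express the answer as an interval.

[8/5, 72/5)

By the ratio test, |a_{n+1}/a_n| = [(3n + 4)/(3(n+1) + 4)] · 5/(4·8) → 5/32.
Convergence for |z − 8| · 5/32 < 1, i.e. |z − 8| < 32/5. So R = 32/5.
At z = 72/5: the terms behave like c/n; limit comparison with the harmonic series gives divergence.
Endpoint z = 8/5: the terms alternate in sign and decrease monotonically to 0 in absolute value (size ~ c/n), so the alternating series test gives convergence.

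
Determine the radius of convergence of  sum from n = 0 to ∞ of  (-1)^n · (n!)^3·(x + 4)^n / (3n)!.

R = 27

Apply the ratio test: |a_{n+1}| / |a_n| = (n+1)³/[(3n+1)·(3n+2)·(3n+3)], which tends to 1/27 as n → ∞.
Thus R = 1/(1/27) = 27.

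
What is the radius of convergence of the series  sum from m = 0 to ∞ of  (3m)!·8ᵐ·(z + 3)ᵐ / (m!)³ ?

R = 1/216

By the ratio test, |a_{m+1}/a_m| = (3m+1)·(3m+2)·(3m+3)/(m+1)³ · 8 → 216.
Hence the series converges for |z + 3| < 1/(216) = 1/216, so the radius of convergence is 1/216.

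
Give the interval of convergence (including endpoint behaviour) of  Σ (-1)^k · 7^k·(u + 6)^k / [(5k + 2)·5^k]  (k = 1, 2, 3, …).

The ratio of consecutive coefficients is [(5k + 2)/(5(k+1) + 2)] · 7/5 → 7/5.
Convergence for |u + 6| · 7/5 < 1, i.e. |u + 6| < 5/7. So R = 5/7.
When u = -37/7, an alternating series whose terms decrease to 0 in absolute value, so it converges by the Leibniz criterion.
At u = -47/7: the terms behave like c/k; limit comparison with the harmonic series gives divergence.

(-47/7, -37/7]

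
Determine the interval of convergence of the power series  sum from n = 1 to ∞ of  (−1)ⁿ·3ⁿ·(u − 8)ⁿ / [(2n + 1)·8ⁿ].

(16/3, 32/3]

The ratio of consecutive coefficients is [(2n + 1)/(2(n+1) + 1)] · 3/8 → 3/8.
Hence the series converges for |u − 8| < 1/(3/8) = 8/3, so the radius of convergence is 8/3.
Check u = 32/3: convergence follows from the alternating series test (terms decrease monotonically to 0).
Check u = 16/3: the terms behave like c/n; limit comparison with the harmonic series gives divergence.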